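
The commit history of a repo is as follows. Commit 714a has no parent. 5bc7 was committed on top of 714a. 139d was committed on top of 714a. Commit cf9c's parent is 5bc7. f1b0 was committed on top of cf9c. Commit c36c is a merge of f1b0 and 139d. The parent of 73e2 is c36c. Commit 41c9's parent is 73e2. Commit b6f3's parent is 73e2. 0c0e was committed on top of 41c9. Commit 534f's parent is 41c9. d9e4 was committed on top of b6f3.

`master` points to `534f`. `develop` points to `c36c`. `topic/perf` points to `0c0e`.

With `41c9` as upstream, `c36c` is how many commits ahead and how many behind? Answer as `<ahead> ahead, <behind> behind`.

0 ahead, 2 behind

Reachable from c36c: {139d, 5bc7, 714a, c36c, cf9c, f1b0}.
Reachable from 41c9: {139d, 41c9, 5bc7, 714a, 73e2, c36c, cf9c, f1b0}.
Only in c36c's history (ahead): {} — 0.
Only in 41c9's history (behind): {41c9, 73e2} — 2.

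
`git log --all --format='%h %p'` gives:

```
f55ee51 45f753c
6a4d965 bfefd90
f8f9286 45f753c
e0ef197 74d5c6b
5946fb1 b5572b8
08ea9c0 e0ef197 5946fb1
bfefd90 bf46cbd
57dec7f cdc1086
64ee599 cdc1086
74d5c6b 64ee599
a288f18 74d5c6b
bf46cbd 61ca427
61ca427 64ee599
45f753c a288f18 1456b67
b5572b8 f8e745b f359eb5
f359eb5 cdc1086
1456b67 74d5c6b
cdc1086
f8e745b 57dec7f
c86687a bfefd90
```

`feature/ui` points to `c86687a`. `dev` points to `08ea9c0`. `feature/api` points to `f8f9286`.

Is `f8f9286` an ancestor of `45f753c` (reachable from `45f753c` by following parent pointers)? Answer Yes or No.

Ancestors of 45f753c: {1456b67, 45f753c, 64ee599, 74d5c6b, a288f18, cdc1086}.
f8f9286 is not in that set, so it is not an ancestor of 45f753c.

No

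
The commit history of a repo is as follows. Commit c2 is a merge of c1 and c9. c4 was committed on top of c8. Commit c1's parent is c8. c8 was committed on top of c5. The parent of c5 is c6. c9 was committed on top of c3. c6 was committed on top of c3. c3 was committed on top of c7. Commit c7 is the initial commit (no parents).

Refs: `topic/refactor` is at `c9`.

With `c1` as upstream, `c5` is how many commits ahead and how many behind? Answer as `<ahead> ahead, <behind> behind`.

Reachable from c5: {c3, c5, c6, c7}.
Reachable from c1: {c1, c3, c5, c6, c7, c8}.
Only in c5's history (ahead): {} — 0.
Only in c1's history (behind): {c1, c8} — 2.

0 ahead, 2 behind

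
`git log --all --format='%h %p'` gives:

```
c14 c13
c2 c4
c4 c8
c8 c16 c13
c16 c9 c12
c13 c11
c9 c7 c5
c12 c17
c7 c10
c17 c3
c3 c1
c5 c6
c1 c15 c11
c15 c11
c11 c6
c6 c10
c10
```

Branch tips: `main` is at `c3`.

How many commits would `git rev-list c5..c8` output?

11

Reachable from c8: {c1, c10, c11, c12, c13, c15, c16, c17, c3, c5, c6, c7, c8, c9}.
Reachable from c5: {c10, c5, c6}.
In c8's history but not c5's: {c1, c11, c12, c13, c15, c16, c17, c3, c7, c8, c9} — 11 commits.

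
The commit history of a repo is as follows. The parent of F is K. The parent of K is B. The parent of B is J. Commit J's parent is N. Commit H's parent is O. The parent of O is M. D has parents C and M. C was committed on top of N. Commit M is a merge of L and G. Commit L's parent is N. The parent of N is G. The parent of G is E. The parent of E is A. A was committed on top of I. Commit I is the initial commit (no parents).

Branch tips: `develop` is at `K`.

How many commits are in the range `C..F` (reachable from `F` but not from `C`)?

Reachable from F: {A, B, E, F, G, I, J, K, N}.
Reachable from C: {A, C, E, G, I, N}.
In F's history but not C's: {B, F, J, K} — 4 commits.

4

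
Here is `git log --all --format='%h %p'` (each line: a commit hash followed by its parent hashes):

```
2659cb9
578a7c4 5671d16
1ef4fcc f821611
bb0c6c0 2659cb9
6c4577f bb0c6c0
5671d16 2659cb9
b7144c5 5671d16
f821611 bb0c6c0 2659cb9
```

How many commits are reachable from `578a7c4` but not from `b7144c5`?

Reachable from 578a7c4: {2659cb9, 5671d16, 578a7c4}.
Reachable from b7144c5: {2659cb9, 5671d16, b7144c5}.
In 578a7c4's history but not b7144c5's: {578a7c4} — 1 commit.

1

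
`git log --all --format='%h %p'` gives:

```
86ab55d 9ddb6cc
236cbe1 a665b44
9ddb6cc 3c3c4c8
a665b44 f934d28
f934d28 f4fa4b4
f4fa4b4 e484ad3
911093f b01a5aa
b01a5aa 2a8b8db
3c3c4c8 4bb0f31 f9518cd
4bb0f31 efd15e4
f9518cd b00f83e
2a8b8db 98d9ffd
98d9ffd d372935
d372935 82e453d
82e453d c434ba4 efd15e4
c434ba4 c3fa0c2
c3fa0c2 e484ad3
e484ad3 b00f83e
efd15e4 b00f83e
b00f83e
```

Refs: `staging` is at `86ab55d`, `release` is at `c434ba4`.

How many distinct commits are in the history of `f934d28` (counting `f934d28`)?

Walking parent pointers from f934d28: reachable set = {b00f83e, e484ad3, f4fa4b4, f934d28}.
That is 4 commits.

4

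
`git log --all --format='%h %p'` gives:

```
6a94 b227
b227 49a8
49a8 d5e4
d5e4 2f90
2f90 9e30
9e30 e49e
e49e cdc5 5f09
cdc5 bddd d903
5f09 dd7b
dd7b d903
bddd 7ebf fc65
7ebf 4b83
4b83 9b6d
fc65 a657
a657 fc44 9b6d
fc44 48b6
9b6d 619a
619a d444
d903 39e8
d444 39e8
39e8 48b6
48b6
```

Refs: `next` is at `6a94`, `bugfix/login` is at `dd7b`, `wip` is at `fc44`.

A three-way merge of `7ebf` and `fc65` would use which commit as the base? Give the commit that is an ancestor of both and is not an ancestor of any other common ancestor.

Ancestors of 7ebf: {39e8, 48b6, 4b83, 619a, 7ebf, 9b6d, d444}.
Ancestors of fc65: {39e8, 48b6, 619a, 9b6d, a657, d444, fc44, fc65}.
Common ancestors: {39e8, 48b6, 619a, 9b6d, d444}.
Among these, 9b6d is not an ancestor of any other common ancestor — it is the merge base.

9b6d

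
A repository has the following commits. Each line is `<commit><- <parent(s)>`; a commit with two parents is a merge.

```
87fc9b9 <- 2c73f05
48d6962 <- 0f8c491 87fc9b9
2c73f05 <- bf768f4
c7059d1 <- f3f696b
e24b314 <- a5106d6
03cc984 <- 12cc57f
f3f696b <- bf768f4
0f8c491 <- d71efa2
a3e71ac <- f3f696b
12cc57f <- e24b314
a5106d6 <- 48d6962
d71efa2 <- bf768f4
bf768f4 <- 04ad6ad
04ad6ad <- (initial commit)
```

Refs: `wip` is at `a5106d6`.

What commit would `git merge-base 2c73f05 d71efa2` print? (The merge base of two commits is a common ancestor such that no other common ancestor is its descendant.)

Ancestors of 2c73f05: {04ad6ad, 2c73f05, bf768f4}.
Ancestors of d71efa2: {04ad6ad, bf768f4, d71efa2}.
Common ancestors: {04ad6ad, bf768f4}.
Among these, bf768f4 is not an ancestor of any other common ancestor — it is the merge base.

bf768f4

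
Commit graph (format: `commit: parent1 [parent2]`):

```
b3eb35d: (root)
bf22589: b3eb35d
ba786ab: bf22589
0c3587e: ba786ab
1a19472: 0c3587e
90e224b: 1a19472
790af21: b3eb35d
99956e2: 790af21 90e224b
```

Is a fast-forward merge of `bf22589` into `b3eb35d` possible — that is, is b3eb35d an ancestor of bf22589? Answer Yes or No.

Yes

A fast-forward from b3eb35d to bf22589 is possible iff b3eb35d is an ancestor of bf22589.
Ancestors of bf22589: {b3eb35d, bf22589}.
b3eb35d is among them, so fast-forward is possible.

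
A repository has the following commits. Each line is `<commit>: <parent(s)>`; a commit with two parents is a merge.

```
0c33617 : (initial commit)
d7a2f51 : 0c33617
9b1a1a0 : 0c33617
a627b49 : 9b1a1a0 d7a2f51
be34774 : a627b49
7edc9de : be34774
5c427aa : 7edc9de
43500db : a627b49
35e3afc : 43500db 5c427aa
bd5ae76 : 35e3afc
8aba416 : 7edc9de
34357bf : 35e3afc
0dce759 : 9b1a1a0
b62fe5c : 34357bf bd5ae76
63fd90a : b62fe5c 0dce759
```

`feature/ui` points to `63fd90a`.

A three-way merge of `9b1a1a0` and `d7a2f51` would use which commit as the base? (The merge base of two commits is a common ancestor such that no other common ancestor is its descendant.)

Ancestors of 9b1a1a0: {0c33617, 9b1a1a0}.
Ancestors of d7a2f51: {0c33617, d7a2f51}.
Common ancestors: {0c33617}.
The only common ancestor is 0c33617, so it is the merge base.

0c33617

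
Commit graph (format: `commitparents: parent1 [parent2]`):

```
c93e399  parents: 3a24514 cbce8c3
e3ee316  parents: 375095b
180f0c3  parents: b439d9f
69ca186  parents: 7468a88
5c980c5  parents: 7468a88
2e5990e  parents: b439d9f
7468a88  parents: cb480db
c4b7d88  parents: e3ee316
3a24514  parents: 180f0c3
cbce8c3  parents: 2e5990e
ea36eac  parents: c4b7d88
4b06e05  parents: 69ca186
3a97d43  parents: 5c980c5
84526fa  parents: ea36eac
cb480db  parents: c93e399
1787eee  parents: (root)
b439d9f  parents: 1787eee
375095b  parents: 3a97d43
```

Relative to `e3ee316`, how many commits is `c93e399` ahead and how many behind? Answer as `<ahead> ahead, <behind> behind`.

0 ahead, 6 behind

Reachable from c93e399: {1787eee, 180f0c3, 2e5990e, 3a24514, b439d9f, c93e399, cbce8c3}.
Reachable from e3ee316: {1787eee, 180f0c3, 2e5990e, 375095b, 3a24514, 3a97d43, 5c980c5, 7468a88, b439d9f, c93e399, cb480db, cbce8c3, e3ee316}.
Only in c93e399's history (ahead): {} — 0.
Only in e3ee316's history (behind): {375095b, 3a97d43, 5c980c5, 7468a88, cb480db, e3ee316} — 6.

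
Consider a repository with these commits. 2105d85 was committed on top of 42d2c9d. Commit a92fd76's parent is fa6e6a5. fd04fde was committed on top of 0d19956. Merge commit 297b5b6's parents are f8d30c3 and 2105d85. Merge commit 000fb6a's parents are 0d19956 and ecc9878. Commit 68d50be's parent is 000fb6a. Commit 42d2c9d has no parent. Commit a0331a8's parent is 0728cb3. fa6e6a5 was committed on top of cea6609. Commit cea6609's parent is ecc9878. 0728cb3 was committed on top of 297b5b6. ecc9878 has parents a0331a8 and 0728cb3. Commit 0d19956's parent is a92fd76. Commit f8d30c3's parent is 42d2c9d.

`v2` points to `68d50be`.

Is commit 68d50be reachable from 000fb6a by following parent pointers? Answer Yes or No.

Ancestors of 000fb6a: {000fb6a, 0728cb3, 0d19956, 2105d85, 297b5b6, 42d2c9d, a0331a8, a92fd76, cea6609, ecc9878, f8d30c3, fa6e6a5}.
68d50be is not in that set, so it is not an ancestor of 000fb6a.

No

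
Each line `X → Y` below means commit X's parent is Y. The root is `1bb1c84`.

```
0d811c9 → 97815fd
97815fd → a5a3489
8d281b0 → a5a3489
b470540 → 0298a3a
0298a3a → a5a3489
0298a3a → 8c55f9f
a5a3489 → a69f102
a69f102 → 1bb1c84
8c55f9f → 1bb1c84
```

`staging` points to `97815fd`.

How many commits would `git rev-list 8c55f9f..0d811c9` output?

4

Reachable from 0d811c9: {0d811c9, 1bb1c84, 97815fd, a5a3489, a69f102}.
Reachable from 8c55f9f: {1bb1c84, 8c55f9f}.
In 0d811c9's history but not 8c55f9f's: {0d811c9, 97815fd, a5a3489, a69f102} — 4 commits.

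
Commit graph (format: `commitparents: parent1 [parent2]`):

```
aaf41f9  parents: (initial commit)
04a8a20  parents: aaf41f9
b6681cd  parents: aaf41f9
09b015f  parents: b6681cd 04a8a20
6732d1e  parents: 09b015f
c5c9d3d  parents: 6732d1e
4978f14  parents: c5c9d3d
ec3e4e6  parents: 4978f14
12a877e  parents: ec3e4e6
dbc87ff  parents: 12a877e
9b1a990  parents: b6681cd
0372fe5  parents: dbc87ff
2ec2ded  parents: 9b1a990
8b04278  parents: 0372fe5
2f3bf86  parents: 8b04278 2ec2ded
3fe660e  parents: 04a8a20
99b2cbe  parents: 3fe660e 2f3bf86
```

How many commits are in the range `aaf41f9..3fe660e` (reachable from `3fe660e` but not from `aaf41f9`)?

2

Reachable from 3fe660e: {04a8a20, 3fe660e, aaf41f9}.
Reachable from aaf41f9: {aaf41f9}.
In 3fe660e's history but not aaf41f9's: {04a8a20, 3fe660e} — 2 commits.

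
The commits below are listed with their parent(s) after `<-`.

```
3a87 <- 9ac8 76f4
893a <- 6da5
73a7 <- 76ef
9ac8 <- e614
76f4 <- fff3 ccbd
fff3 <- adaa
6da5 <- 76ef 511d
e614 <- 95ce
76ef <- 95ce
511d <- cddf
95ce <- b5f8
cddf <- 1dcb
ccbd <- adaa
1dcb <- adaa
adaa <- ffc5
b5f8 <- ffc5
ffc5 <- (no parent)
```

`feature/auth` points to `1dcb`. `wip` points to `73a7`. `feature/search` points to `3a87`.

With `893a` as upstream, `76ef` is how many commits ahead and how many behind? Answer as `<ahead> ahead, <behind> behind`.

0 ahead, 6 behind

Reachable from 76ef: {76ef, 95ce, b5f8, ffc5}.
Reachable from 893a: {1dcb, 511d, 6da5, 76ef, 893a, 95ce, adaa, b5f8, cddf, ffc5}.
Only in 76ef's history (ahead): {} — 0.
Only in 893a's history (behind): {1dcb, 511d, 6da5, 893a, adaa, cddf} — 6.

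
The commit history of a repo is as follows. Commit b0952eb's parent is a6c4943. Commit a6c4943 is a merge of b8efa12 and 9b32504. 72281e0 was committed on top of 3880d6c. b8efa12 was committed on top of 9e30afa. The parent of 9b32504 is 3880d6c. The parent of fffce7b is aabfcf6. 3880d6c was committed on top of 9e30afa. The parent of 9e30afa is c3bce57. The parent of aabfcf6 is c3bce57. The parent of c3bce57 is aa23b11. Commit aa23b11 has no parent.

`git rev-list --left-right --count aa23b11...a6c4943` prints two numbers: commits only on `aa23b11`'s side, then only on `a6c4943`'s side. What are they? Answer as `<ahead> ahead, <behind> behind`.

0 ahead, 6 behind

Reachable from aa23b11: {aa23b11}.
Reachable from a6c4943: {3880d6c, 9b32504, 9e30afa, a6c4943, aa23b11, b8efa12, c3bce57}.
Only in aa23b11's history (ahead): {} — 0.
Only in a6c4943's history (behind): {3880d6c, 9b32504, 9e30afa, a6c4943, b8efa12, c3bce57} — 6.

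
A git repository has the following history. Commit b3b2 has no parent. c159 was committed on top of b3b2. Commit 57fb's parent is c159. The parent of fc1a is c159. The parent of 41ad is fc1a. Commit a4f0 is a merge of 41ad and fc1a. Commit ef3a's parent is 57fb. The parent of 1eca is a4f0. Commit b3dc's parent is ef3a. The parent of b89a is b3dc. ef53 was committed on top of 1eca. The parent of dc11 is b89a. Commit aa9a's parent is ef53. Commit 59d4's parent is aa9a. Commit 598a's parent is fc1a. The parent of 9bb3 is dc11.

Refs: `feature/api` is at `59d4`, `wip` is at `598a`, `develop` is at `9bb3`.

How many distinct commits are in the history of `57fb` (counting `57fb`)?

3

Walking parent pointers from 57fb: reachable set = {57fb, b3b2, c159}.
That is 3 commits.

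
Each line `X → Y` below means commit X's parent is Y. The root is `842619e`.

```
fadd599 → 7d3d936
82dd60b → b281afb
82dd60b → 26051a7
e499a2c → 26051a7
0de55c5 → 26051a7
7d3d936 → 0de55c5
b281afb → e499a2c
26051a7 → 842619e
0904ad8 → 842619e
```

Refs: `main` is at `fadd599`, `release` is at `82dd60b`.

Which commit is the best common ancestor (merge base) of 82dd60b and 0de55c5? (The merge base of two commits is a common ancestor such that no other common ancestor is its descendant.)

26051a7

Ancestors of 82dd60b: {26051a7, 82dd60b, 842619e, b281afb, e499a2c}.
Ancestors of 0de55c5: {0de55c5, 26051a7, 842619e}.
Common ancestors: {26051a7, 842619e}.
Among these, 26051a7 is not an ancestor of any other common ancestor — it is the merge base.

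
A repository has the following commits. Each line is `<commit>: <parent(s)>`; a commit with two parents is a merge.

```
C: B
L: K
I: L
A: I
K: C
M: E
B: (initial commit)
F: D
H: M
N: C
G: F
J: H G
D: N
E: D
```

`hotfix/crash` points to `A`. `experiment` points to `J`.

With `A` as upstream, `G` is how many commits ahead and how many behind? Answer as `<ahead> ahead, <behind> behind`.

4 ahead, 4 behind

Reachable from G: {B, C, D, F, G, N}.
Reachable from A: {A, B, C, I, K, L}.
Only in G's history (ahead): {D, F, G, N} — 4.
Only in A's history (behind): {A, I, K, L} — 4.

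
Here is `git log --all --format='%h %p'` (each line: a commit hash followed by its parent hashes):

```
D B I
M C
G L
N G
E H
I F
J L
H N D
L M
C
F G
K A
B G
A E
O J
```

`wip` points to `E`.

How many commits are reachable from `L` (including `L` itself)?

Walking parent pointers from L: reachable set = {C, L, M}.
That is 3 commits.

3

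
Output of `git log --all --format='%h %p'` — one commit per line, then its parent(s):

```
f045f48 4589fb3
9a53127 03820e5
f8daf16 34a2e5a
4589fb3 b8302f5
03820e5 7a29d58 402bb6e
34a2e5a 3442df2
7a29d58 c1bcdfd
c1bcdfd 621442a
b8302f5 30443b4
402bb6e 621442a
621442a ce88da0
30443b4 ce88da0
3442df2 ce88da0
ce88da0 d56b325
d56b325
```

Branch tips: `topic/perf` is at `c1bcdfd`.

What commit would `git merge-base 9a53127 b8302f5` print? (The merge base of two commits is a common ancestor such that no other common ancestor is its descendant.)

Ancestors of 9a53127: {03820e5, 402bb6e, 621442a, 7a29d58, 9a53127, c1bcdfd, ce88da0, d56b325}.
Ancestors of b8302f5: {30443b4, b8302f5, ce88da0, d56b325}.
Common ancestors: {ce88da0, d56b325}.
Among these, ce88da0 is not an ancestor of any other common ancestor — it is the merge base.

ce88da0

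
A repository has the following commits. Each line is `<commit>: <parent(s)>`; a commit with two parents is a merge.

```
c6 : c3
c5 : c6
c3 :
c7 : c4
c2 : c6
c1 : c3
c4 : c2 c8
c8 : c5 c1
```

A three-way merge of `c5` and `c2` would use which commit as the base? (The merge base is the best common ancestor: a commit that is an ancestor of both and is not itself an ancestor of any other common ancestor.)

c6

Ancestors of c5: {c3, c5, c6}.
Ancestors of c2: {c2, c3, c6}.
Common ancestors: {c3, c6}.
Among these, c6 is not an ancestor of any other common ancestor — it is the merge base.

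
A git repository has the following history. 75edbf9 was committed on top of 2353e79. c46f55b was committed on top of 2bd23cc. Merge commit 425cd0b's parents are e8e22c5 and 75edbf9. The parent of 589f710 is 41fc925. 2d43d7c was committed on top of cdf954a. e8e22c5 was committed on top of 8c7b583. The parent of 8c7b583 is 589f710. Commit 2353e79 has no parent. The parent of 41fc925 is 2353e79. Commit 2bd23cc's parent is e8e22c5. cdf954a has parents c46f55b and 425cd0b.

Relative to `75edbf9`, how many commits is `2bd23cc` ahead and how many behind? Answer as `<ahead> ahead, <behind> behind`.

Reachable from 2bd23cc: {2353e79, 2bd23cc, 41fc925, 589f710, 8c7b583, e8e22c5}.
Reachable from 75edbf9: {2353e79, 75edbf9}.
Only in 2bd23cc's history (ahead): {2bd23cc, 41fc925, 589f710, 8c7b583, e8e22c5} — 5.
Only in 75edbf9's history (behind): {75edbf9} — 1.

5 ahead, 1 behind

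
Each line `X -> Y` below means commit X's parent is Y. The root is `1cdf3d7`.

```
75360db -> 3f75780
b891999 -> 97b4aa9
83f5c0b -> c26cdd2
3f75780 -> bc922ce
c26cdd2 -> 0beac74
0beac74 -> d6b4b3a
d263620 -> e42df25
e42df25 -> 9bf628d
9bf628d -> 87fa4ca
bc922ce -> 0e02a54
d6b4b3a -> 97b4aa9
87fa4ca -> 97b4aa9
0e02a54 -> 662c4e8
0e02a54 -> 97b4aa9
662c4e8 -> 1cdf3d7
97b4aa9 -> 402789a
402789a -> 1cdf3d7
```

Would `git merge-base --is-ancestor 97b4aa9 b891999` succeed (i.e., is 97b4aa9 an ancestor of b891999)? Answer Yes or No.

Yes

Ancestors of b891999 (commits reachable by following parents): {1cdf3d7, 402789a, 97b4aa9, b891999}.
97b4aa9 is in that set, so it is an ancestor of b891999.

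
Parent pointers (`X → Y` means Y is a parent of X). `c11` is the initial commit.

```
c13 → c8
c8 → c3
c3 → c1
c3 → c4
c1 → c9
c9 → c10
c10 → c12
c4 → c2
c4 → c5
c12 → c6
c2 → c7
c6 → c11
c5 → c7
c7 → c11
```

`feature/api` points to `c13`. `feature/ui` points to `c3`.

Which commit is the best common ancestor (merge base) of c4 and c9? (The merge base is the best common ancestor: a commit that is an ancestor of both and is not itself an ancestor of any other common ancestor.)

Ancestors of c4: {c11, c2, c4, c5, c7}.
Ancestors of c9: {c10, c11, c12, c6, c9}.
Common ancestors: {c11}.
The only common ancestor is c11, so it is the merge base.

c11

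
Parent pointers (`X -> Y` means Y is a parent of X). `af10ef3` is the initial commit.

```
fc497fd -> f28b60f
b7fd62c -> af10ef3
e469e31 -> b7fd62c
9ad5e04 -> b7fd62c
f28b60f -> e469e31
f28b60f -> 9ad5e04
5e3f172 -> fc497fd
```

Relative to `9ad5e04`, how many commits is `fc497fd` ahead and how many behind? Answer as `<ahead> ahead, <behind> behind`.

Reachable from fc497fd: {9ad5e04, af10ef3, b7fd62c, e469e31, f28b60f, fc497fd}.
Reachable from 9ad5e04: {9ad5e04, af10ef3, b7fd62c}.
Only in fc497fd's history (ahead): {e469e31, f28b60f, fc497fd} — 3.
Only in 9ad5e04's history (behind): {} — 0.

3 ahead, 0 behind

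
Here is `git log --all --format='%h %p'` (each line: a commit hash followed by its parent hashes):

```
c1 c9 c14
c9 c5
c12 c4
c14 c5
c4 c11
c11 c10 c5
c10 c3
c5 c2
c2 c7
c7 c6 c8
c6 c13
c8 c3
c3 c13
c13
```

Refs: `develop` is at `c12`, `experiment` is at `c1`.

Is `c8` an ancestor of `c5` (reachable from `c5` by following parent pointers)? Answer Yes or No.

Yes

Ancestors of c5 (commits reachable by following parents): {c13, c2, c3, c5, c6, c7, c8}.
c8 is in that set, so it is an ancestor of c5.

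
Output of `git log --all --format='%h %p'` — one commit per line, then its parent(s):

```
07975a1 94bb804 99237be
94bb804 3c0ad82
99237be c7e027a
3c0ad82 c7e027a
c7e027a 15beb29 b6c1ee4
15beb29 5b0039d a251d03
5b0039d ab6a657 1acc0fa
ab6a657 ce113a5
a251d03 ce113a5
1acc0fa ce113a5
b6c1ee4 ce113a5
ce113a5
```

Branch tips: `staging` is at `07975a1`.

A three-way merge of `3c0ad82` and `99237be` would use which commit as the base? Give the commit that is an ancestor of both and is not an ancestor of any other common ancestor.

Ancestors of 3c0ad82: {15beb29, 1acc0fa, 3c0ad82, 5b0039d, a251d03, ab6a657, b6c1ee4, c7e027a, ce113a5}.
Ancestors of 99237be: {15beb29, 1acc0fa, 5b0039d, 99237be, a251d03, ab6a657, b6c1ee4, c7e027a, ce113a5}.
Common ancestors: {15beb29, 1acc0fa, 5b0039d, a251d03, ab6a657, b6c1ee4, c7e027a, ce113a5}.
Among these, c7e027a is not an ancestor of any other common ancestor — it is the merge base.

c7e027a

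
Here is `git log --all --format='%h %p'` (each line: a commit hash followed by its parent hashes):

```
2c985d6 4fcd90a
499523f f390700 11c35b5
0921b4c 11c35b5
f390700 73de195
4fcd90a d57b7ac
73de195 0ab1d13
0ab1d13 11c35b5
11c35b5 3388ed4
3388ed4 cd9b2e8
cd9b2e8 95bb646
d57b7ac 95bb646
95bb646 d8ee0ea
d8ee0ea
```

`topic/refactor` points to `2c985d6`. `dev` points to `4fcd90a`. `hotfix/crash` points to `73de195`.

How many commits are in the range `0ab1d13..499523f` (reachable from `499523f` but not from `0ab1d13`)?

3

Reachable from 499523f: {0ab1d13, 11c35b5, 3388ed4, 499523f, 73de195, 95bb646, cd9b2e8, d8ee0ea, f390700}.
Reachable from 0ab1d13: {0ab1d13, 11c35b5, 3388ed4, 95bb646, cd9b2e8, d8ee0ea}.
In 499523f's history but not 0ab1d13's: {499523f, 73de195, f390700} — 3 commits.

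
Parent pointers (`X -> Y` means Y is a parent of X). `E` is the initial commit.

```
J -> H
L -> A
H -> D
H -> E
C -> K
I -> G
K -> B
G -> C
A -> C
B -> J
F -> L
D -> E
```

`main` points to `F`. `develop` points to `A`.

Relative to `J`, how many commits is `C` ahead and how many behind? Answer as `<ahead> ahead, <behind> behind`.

3 ahead, 0 behind

Reachable from C: {B, C, D, E, H, J, K}.
Reachable from J: {D, E, H, J}.
Only in C's history (ahead): {B, C, K} — 3.
Only in J's history (behind): {} — 0.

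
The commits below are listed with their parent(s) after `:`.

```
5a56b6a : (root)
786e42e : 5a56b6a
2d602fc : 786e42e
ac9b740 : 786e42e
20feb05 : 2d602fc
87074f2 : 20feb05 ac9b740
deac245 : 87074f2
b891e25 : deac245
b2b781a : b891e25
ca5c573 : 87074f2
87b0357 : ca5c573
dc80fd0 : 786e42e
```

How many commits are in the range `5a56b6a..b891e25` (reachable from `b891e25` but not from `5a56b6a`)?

Reachable from b891e25: {20feb05, 2d602fc, 5a56b6a, 786e42e, 87074f2, ac9b740, b891e25, deac245}.
Reachable from 5a56b6a: {5a56b6a}.
In b891e25's history but not 5a56b6a's: {20feb05, 2d602fc, 786e42e, 87074f2, ac9b740, b891e25, deac245} — 7 commits.

7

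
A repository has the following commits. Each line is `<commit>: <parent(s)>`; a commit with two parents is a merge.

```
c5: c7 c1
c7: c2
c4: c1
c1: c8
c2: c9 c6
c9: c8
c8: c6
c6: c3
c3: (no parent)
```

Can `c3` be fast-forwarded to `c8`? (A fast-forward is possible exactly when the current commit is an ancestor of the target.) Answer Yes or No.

A fast-forward from c3 to c8 is possible iff c3 is an ancestor of c8.
Ancestors of c8: {c3, c6, c8}.
c3 is among them, so fast-forward is possible.

Yes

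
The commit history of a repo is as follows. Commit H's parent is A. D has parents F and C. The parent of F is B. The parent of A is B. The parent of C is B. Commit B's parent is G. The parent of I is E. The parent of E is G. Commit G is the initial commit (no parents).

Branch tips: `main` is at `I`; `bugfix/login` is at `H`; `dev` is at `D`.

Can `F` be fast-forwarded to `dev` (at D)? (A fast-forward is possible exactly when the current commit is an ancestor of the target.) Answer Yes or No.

Yes

A fast-forward from F to D is possible iff F is an ancestor of D.
Ancestors of D: {B, C, D, F, G}.
F is among them, so fast-forward is possible.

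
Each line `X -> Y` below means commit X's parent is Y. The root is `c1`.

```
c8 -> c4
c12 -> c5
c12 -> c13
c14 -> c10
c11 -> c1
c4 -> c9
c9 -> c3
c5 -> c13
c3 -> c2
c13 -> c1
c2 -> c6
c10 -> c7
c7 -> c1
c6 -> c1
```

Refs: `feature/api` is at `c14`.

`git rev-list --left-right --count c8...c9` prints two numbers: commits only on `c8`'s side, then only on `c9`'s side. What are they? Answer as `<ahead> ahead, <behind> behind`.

Reachable from c8: {c1, c2, c3, c4, c6, c8, c9}.
Reachable from c9: {c1, c2, c3, c6, c9}.
Only in c8's history (ahead): {c4, c8} — 2.
Only in c9's history (behind): {} — 0.

2 ahead, 0 behind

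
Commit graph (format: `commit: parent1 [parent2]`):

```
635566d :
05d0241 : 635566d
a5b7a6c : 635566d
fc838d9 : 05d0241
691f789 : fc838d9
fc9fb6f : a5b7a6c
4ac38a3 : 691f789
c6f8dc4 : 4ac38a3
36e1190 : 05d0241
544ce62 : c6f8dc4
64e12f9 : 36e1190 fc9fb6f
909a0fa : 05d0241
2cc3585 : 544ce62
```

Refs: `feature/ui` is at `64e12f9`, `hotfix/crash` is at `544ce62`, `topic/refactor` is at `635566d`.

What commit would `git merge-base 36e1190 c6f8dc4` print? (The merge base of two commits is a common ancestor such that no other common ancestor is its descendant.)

Ancestors of 36e1190: {05d0241, 36e1190, 635566d}.
Ancestors of c6f8dc4: {05d0241, 4ac38a3, 635566d, 691f789, c6f8dc4, fc838d9}.
Common ancestors: {05d0241, 635566d}.
Among these, 05d0241 is not an ancestor of any other common ancestor — it is the merge base.

05d0241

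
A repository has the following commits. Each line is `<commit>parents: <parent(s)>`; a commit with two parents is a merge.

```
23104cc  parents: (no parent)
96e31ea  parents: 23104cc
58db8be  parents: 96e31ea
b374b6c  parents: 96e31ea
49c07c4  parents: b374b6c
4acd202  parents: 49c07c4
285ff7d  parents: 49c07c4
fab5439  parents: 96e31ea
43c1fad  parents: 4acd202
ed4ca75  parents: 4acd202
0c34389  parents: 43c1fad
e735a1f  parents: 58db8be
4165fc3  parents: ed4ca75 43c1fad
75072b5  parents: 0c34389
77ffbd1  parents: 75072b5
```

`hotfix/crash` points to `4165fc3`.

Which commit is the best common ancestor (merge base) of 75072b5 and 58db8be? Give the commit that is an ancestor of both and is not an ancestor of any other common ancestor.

Ancestors of 75072b5: {0c34389, 23104cc, 43c1fad, 49c07c4, 4acd202, 75072b5, 96e31ea, b374b6c}.
Ancestors of 58db8be: {23104cc, 58db8be, 96e31ea}.
Common ancestors: {23104cc, 96e31ea}.
Among these, 96e31ea is not an ancestor of any other common ancestor — it is the merge base.

96e31ea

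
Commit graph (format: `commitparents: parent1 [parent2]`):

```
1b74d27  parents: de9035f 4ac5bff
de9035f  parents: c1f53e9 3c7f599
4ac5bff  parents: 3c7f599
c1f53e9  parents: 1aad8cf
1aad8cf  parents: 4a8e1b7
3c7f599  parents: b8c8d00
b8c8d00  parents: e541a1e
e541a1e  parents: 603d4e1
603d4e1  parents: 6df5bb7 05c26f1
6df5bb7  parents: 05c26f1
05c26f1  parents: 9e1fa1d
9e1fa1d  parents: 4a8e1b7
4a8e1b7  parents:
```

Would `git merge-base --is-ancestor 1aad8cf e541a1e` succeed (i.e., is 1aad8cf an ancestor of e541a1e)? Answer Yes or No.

Ancestors of e541a1e: {05c26f1, 4a8e1b7, 603d4e1, 6df5bb7, 9e1fa1d, e541a1e}.
1aad8cf is not in that set, so it is not an ancestor of e541a1e.

No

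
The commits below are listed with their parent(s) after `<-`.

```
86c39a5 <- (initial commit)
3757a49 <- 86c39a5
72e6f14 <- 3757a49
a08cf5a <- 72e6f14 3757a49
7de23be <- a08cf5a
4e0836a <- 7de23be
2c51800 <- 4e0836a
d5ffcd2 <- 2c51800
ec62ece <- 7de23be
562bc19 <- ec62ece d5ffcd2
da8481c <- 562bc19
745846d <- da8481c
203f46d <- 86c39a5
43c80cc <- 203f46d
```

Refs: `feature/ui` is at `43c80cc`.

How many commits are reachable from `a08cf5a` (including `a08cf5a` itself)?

Walking parent pointers from a08cf5a: reachable set = {3757a49, 72e6f14, 86c39a5, a08cf5a}.
That is 4 commits.

4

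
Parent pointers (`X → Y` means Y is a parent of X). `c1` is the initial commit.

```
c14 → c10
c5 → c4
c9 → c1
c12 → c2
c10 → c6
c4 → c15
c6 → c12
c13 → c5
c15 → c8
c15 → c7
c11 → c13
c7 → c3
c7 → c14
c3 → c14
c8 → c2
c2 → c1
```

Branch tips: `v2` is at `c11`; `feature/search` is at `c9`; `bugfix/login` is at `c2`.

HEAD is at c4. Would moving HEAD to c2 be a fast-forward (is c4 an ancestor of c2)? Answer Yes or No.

No

A fast-forward from c4 to c2 is possible iff c4 is an ancestor of c2.
Ancestors of c2: {c1, c2}.
c4 is not among them, so fast-forward is not possible.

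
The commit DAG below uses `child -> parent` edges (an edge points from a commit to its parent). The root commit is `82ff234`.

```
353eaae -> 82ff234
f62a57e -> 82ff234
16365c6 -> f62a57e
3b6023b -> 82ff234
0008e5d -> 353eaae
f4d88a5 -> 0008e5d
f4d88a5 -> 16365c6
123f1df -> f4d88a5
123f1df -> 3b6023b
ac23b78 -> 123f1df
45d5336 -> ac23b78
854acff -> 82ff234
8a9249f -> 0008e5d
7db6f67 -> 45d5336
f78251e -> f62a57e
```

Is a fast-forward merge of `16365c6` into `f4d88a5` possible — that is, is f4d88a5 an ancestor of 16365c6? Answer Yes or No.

No

A fast-forward from f4d88a5 to 16365c6 is possible iff f4d88a5 is an ancestor of 16365c6.
Ancestors of 16365c6: {16365c6, 82ff234, f62a57e}.
f4d88a5 is not among them, so fast-forward is not possible.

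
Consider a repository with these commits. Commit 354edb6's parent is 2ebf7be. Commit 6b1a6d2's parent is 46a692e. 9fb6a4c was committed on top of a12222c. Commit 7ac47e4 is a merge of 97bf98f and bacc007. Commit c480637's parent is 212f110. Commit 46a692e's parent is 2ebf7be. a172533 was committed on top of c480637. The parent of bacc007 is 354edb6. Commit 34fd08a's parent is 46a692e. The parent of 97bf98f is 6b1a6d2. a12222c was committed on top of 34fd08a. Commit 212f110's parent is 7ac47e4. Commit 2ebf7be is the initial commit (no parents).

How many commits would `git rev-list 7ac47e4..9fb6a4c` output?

Reachable from 9fb6a4c: {2ebf7be, 34fd08a, 46a692e, 9fb6a4c, a12222c}.
Reachable from 7ac47e4: {2ebf7be, 354edb6, 46a692e, 6b1a6d2, 7ac47e4, 97bf98f, bacc007}.
In 9fb6a4c's history but not 7ac47e4's: {34fd08a, 9fb6a4c, a12222c} — 3 commits.

3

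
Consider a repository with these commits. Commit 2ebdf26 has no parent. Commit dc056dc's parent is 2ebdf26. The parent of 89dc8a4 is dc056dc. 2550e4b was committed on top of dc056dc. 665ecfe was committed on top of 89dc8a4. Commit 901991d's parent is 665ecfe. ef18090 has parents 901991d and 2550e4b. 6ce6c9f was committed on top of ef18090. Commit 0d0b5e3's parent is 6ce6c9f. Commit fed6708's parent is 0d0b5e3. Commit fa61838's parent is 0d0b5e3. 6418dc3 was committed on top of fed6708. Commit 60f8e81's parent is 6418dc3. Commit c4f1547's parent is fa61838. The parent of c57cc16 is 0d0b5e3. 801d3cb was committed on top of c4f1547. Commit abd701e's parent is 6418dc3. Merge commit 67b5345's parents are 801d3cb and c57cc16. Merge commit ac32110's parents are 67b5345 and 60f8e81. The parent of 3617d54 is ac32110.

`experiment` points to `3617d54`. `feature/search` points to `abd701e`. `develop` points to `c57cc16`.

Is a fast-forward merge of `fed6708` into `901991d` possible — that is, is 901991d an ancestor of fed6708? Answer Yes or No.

A fast-forward from 901991d to fed6708 is possible iff 901991d is an ancestor of fed6708.
Ancestors of fed6708: {0d0b5e3, 2550e4b, 2ebdf26, 665ecfe, 6ce6c9f, 89dc8a4, 901991d, dc056dc, ef18090, fed6708}.
901991d is among them, so fast-forward is possible.

Yes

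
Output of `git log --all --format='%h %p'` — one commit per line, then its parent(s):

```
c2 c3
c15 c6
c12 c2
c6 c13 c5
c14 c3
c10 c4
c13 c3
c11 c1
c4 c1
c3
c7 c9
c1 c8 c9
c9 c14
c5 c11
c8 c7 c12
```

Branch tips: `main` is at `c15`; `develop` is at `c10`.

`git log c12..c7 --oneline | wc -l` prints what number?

Reachable from c7: {c14, c3, c7, c9}.
Reachable from c12: {c12, c2, c3}.
In c7's history but not c12's: {c14, c7, c9} — 3 commits.

3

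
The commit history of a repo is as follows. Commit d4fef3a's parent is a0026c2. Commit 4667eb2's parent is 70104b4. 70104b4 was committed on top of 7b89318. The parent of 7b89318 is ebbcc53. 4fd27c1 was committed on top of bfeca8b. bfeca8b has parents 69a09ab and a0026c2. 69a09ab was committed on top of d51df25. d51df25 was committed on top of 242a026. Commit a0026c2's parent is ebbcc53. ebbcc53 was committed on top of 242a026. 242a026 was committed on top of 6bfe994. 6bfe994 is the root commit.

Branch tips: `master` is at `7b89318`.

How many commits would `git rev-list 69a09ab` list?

Walking parent pointers from 69a09ab: reachable set = {242a026, 69a09ab, 6bfe994, d51df25}.
That is 4 commits.

4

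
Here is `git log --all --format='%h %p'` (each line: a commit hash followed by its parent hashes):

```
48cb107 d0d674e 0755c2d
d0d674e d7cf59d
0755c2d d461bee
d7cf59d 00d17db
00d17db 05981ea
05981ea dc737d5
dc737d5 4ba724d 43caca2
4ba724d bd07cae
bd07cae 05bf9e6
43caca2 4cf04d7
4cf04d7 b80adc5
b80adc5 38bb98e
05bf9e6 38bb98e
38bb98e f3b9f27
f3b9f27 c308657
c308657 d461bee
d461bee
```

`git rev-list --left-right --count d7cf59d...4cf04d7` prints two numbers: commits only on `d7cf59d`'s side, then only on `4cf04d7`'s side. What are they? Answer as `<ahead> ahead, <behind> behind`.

8 ahead, 0 behind

Reachable from d7cf59d: {00d17db, 05981ea, 05bf9e6, 38bb98e, 43caca2, 4ba724d, 4cf04d7, b80adc5, bd07cae, c308657, d461bee, d7cf59d, dc737d5, f3b9f27}.
Reachable from 4cf04d7: {38bb98e, 4cf04d7, b80adc5, c308657, d461bee, f3b9f27}.
Only in d7cf59d's history (ahead): {00d17db, 05981ea, 05bf9e6, 43caca2, 4ba724d, bd07cae, d7cf59d, dc737d5} — 8.
Only in 4cf04d7's history (behind): {} — 0.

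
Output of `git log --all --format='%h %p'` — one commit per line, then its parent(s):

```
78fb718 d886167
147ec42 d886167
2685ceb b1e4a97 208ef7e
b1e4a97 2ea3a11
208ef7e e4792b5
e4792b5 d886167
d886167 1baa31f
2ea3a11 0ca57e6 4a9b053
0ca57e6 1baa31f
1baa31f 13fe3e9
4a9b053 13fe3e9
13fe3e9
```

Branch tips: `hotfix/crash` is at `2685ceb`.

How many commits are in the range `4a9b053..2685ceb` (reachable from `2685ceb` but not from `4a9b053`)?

Reachable from 2685ceb: {0ca57e6, 13fe3e9, 1baa31f, 208ef7e, 2685ceb, 2ea3a11, 4a9b053, b1e4a97, d886167, e4792b5}.
Reachable from 4a9b053: {13fe3e9, 4a9b053}.
In 2685ceb's history but not 4a9b053's: {0ca57e6, 1baa31f, 208ef7e, 2685ceb, 2ea3a11, b1e4a97, d886167, e4792b5} — 8 commits.

8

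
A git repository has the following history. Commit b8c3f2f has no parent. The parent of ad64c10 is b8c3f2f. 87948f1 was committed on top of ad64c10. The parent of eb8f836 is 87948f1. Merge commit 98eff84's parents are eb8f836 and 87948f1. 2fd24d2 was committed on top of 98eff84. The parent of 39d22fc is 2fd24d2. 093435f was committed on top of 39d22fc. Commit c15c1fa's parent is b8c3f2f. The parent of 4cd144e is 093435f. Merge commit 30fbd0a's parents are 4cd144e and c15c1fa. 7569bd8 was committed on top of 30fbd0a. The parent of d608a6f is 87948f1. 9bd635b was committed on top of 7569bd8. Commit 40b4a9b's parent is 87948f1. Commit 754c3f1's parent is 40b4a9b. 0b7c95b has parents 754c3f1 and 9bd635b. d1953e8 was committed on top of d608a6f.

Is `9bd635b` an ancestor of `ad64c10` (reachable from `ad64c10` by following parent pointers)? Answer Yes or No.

Ancestors of ad64c10: {ad64c10, b8c3f2f}.
9bd635b is not in that set, so it is not an ancestor of ad64c10.

No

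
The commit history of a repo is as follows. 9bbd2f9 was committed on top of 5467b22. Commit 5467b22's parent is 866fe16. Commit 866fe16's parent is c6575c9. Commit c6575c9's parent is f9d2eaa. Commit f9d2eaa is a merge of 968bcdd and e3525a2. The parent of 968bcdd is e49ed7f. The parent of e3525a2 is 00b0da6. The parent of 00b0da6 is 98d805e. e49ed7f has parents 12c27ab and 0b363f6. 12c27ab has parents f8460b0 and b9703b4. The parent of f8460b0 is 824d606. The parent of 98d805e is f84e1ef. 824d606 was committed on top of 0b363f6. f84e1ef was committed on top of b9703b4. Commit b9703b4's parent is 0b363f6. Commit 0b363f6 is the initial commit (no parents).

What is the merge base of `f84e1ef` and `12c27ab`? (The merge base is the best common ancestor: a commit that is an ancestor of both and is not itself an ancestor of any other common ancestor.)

Ancestors of f84e1ef: {0b363f6, b9703b4, f84e1ef}.
Ancestors of 12c27ab: {0b363f6, 12c27ab, 824d606, b9703b4, f8460b0}.
Common ancestors: {0b363f6, b9703b4}.
Among these, b9703b4 is not an ancestor of any other common ancestor — it is the merge base.

b9703b4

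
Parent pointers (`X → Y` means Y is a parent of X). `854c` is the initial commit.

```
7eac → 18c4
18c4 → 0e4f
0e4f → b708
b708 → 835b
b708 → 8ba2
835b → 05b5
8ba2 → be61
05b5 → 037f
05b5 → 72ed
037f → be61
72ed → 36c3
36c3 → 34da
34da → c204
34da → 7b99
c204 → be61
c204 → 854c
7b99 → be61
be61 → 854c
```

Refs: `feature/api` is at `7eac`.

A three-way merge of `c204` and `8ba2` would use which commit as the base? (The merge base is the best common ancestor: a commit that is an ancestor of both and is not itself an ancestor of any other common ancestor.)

be61

Ancestors of c204: {854c, be61, c204}.
Ancestors of 8ba2: {854c, 8ba2, be61}.
Common ancestors: {854c, be61}.
Among these, be61 is not an ancestor of any other common ancestor — it is the merge base.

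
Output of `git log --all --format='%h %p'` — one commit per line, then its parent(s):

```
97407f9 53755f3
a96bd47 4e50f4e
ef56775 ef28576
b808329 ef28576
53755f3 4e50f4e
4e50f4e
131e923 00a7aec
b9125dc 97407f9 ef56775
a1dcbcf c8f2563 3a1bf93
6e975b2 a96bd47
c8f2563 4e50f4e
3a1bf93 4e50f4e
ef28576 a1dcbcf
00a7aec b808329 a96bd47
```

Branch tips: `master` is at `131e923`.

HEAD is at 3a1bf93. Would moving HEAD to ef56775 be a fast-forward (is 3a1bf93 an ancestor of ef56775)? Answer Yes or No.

A fast-forward from 3a1bf93 to ef56775 is possible iff 3a1bf93 is an ancestor of ef56775.
Ancestors of ef56775: {3a1bf93, 4e50f4e, a1dcbcf, c8f2563, ef28576, ef56775}.
3a1bf93 is among them, so fast-forward is possible.

Yes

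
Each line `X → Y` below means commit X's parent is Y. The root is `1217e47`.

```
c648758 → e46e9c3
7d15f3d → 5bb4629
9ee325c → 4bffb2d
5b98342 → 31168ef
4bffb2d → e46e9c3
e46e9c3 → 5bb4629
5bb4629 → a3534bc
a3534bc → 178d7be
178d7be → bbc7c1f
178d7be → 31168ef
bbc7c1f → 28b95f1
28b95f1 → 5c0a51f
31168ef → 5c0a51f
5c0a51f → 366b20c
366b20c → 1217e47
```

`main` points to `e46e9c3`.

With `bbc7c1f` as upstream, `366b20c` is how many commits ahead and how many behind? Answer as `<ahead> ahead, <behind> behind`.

0 ahead, 3 behind

Reachable from 366b20c: {1217e47, 366b20c}.
Reachable from bbc7c1f: {1217e47, 28b95f1, 366b20c, 5c0a51f, bbc7c1f}.
Only in 366b20c's history (ahead): {} — 0.
Only in bbc7c1f's history (behind): {28b95f1, 5c0a51f, bbc7c1f} — 3.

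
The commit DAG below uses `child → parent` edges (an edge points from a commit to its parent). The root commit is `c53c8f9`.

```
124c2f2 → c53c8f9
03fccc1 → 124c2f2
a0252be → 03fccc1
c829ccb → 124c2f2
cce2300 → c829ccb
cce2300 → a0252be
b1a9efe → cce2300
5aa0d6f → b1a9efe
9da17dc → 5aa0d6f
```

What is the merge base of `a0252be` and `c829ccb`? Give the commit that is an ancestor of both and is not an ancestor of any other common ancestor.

Ancestors of a0252be: {03fccc1, 124c2f2, a0252be, c53c8f9}.
Ancestors of c829ccb: {124c2f2, c53c8f9, c829ccb}.
Common ancestors: {124c2f2, c53c8f9}.
Among these, 124c2f2 is not an ancestor of any other common ancestor — it is the merge base.

124c2f2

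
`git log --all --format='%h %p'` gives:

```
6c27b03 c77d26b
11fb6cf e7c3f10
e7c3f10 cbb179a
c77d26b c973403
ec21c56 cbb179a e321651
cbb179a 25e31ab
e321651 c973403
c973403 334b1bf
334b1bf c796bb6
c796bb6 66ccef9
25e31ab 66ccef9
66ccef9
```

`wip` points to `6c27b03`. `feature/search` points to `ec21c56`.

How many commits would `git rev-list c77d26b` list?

Walking parent pointers from c77d26b: reachable set = {334b1bf, 66ccef9, c77d26b, c796bb6, c973403}.
That is 5 commits.

5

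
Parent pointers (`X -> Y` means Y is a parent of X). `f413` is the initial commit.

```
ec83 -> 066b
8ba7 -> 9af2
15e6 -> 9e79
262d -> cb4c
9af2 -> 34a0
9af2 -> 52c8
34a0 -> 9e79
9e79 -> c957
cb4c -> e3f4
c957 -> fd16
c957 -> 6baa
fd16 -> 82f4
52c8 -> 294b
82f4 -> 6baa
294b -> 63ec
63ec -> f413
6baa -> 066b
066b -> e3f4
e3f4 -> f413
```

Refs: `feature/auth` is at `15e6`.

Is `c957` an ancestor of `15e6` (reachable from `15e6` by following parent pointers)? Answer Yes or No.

Ancestors of 15e6 (commits reachable by following parents): {066b, 15e6, 6baa, 82f4, 9e79, c957, e3f4, f413, fd16}.
c957 is in that set, so it is an ancestor of 15e6.

Yes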